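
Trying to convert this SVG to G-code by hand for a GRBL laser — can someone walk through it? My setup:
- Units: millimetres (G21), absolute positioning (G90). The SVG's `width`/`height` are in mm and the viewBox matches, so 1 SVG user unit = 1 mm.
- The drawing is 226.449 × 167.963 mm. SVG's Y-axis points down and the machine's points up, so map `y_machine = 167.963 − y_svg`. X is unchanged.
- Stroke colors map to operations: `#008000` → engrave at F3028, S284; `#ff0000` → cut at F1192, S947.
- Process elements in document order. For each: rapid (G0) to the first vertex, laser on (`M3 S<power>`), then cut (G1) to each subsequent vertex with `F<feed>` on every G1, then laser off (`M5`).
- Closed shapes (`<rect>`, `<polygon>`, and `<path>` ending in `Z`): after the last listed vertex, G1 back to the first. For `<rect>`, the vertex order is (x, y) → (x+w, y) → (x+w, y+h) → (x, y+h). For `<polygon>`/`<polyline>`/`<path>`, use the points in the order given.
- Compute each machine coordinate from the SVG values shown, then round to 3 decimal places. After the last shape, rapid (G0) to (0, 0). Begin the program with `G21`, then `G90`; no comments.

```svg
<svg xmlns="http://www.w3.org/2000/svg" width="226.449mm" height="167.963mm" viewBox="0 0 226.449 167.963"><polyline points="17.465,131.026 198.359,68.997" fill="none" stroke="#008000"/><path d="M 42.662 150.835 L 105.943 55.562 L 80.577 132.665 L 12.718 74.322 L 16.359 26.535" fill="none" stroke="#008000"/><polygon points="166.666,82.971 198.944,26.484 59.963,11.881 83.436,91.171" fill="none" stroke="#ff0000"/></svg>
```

G21
G90
G0 X17.465 Y36.937
M3 S284
G1 X198.359 Y98.966 F3028
M5
G0 X42.662 Y17.128
M3 S284
G1 X105.943 Y112.401 F3028
G1 X80.577 Y35.298 F3028
G1 X12.718 Y93.641 F3028
G1 X16.359 Y141.428 F3028
M5
G0 X166.666 Y84.992
M3 S947
G1 X198.944 Y141.479 F1192
G1 X59.963 Y156.082 F1192
G1 X83.436 Y76.792 F1192
G1 X166.666 Y84.992 F1192
M5
G0 X0.000 Y0.000

Since the viewBox matches the mm dimensions, user units are millimetres directly. The only transform is the Y-flip y_m = 167.963 − y_svg.

Shape 1 is a line segment drawn with `<polyline>`. Its stroke #008000 means engrave at S284, F3028. After flipping Y the toolpath is (17.465,36.937) → (198.359,98.966).

Shape 2 is a open polyline drawn with `<path>`. Its stroke #008000 means engrave at S284, F3028. After flipping Y the toolpath is (42.662,17.128) → (105.943,112.401) → (80.577,35.298) → (12.718,93.641) → (16.359,141.428).

Shape 3 is a closed polygon drawn with `<polygon>`. Its stroke #ff0000 means cut at S947, F1192. After flipping Y the toolpath is (166.666,84.992) → (198.944,141.479) → (59.963,156.082) → (83.436,76.792) → (166.666,84.992), returning to the start.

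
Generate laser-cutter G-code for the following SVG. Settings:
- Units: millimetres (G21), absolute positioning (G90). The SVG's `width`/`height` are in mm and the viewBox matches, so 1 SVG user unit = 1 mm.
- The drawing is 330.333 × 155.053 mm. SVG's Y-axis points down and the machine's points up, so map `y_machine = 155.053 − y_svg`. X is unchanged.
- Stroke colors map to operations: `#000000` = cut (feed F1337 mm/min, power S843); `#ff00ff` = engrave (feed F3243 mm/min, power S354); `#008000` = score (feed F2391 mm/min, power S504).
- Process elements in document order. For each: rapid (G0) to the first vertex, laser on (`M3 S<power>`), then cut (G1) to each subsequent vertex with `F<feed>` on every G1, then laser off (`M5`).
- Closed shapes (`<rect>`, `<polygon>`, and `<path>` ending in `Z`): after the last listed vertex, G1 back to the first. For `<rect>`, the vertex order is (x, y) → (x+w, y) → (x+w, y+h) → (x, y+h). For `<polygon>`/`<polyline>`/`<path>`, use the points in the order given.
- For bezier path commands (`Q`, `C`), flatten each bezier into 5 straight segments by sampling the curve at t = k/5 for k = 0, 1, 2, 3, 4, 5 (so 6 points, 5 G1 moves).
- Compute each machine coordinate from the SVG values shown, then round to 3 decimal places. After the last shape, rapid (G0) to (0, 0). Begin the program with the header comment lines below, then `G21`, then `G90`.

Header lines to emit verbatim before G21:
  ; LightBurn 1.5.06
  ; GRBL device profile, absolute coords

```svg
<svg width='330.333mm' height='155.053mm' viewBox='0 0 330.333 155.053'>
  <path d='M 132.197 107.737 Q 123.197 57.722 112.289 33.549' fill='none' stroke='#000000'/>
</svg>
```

; LightBurn 1.5.06
; GRBL device profile, absolute coords
G21
G90
G0 X132.197 Y47.316
M3 S843
G1 X128.521 Y66.288 F1337
G1 X124.692 Y83.193 F1337
G1 X120.710 Y98.031 F1337
G1 X116.576 Y110.801 F1337
G1 X112.289 Y121.504 F1337
M5
G0 X0.000 Y0.000

Since the viewBox matches the mm dimensions, user units are millimetres directly. The only transform is the Y-flip y_m = 155.053 − y_svg.

Shape 1 is a quadratic bezier drawn with `<path>`. Its stroke #000000 means cut at S843, F1337. After flipping Y the toolpath is (132.197,47.316) → (128.521,66.288) → (124.692,83.193) → (120.710,98.031) → (116.576,110.801) → (112.289,121.504).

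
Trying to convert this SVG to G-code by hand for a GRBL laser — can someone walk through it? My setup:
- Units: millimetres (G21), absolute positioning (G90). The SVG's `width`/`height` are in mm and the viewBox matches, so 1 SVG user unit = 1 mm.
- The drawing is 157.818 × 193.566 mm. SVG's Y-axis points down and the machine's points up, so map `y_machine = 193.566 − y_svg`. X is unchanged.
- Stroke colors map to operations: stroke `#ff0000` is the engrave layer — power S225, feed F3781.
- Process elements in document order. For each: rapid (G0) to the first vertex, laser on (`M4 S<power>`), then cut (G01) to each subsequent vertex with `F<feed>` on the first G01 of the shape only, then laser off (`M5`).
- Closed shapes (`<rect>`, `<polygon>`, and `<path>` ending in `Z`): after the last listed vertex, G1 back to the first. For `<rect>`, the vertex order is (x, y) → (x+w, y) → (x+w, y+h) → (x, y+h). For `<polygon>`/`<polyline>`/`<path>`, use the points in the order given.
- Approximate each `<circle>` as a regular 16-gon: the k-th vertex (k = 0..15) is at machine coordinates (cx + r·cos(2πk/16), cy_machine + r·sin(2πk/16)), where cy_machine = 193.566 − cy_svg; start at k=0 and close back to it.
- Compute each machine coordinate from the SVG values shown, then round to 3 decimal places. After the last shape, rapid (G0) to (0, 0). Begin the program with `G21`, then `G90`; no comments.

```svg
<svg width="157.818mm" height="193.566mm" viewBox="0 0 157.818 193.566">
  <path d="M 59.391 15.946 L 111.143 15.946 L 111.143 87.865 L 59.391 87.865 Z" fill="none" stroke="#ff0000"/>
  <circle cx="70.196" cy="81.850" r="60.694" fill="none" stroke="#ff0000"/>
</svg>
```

1 u = 1 mm; y_m = 193.566 − y.

[1] `<path>` rectangle, #ff0000→engrave S225 F3781: (59.391,177.620) → (111.143,177.620) → (111.143,105.701) → (59.391,105.701) → (59.391,177.620) (closed)

[2] `<circle>` circle, #ff0000→engrave S225 F3781: (130.890,111.716) → (126.270,134.943) → (113.113,154.633) → (93.423,167.790) → (70.196,172.410) → (46.969,167.790) → (27.279,154.633) → (14.122,134.943) → (9.502,111.716) → (14.122,88.489) → (27.279,68.799) → (46.969,55.642) → (70.196,51.022) → (93.423,55.642) → (113.113,68.799) → (126.270,88.489) → (130.890,111.716) (closed)

G21
G90
G0 X59.391 Y177.620
M4 S225
G01 X111.143 Y177.620 F3781
G01 X111.143 Y105.701
G01 X59.391 Y105.701
G01 X59.391 Y177.620
M5
G0 X130.890 Y111.716
M4 S225
G01 X126.270 Y134.943 F3781
G01 X113.113 Y154.633
G01 X93.423 Y167.790
G01 X70.196 Y172.410
G01 X46.969 Y167.790
G01 X27.279 Y154.633
G01 X14.122 Y134.943
G01 X9.502 Y111.716
G01 X14.122 Y88.489
G01 X27.279 Y68.799
G01 X46.969 Y55.642
G01 X70.196 Y51.022
G01 X93.423 Y55.642
G01 X113.113 Y68.799
G01 X126.270 Y88.489
G01 X130.890 Y111.716
M5
G0 X0.000 Y0.000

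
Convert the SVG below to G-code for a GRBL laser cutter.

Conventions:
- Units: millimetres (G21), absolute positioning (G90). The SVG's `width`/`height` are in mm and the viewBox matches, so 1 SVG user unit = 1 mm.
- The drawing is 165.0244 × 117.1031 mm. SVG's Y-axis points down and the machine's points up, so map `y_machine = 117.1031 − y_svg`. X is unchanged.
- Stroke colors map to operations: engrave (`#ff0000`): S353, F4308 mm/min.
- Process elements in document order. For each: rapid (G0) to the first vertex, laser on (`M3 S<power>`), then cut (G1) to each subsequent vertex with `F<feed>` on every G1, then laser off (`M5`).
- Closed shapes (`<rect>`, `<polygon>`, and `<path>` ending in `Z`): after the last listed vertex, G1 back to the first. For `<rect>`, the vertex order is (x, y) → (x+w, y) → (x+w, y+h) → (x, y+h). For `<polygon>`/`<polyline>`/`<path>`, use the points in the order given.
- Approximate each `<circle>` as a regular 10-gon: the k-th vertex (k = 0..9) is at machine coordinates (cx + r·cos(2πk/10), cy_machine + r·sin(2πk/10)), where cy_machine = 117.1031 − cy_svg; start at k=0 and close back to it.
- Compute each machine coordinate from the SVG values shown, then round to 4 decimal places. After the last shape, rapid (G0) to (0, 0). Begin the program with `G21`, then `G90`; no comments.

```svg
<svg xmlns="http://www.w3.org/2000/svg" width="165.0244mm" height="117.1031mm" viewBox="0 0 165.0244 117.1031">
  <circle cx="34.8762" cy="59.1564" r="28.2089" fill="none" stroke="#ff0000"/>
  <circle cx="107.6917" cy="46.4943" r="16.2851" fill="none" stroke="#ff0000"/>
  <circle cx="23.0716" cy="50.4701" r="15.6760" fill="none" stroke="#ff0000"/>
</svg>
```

Since the viewBox matches the mm dimensions, user units are millimetres directly. The only transform is the Y-flip y_m = 117.1031 − y_svg.

Shape 1 is a circle drawn with `<circle>`. Its stroke #ff0000 means engrave at S353, F4308. After flipping Y the toolpath is (63.0851,57.9467) → (57.6977,74.5275) → (43.5932,84.7750) → (26.1592,84.7750) → (12.0547,74.5275) → (6.6673,57.9467) → (12.0547,41.3659) → (26.1592,31.1184) → (43.5932,31.1184) → (57.6977,41.3659) → (63.0851,57.9467), returning to the start.

Shape 2 is a circle drawn with `<circle>`. Its stroke #ff0000 means engrave at S353, F4308. After flipping Y the toolpath is (123.9768,70.6088) → (120.8666,80.1809) → (112.7241,86.0969) → (102.6593,86.0969) → (94.5168,80.1809) → (91.4066,70.6088) → (94.5168,61.0367) → (102.6593,55.1207) → (112.7241,55.1207) → (120.8666,61.0367) → (123.9768,70.6088), returning to the start.

Shape 3 is a circle drawn with `<circle>`. Its stroke #ff0000 means engrave at S353, F4308. After flipping Y the toolpath is (38.7476,66.6330) → (35.7538,75.8471) → (27.9158,81.5418) → (18.2274,81.5418) → (10.3894,75.8471) → (7.3956,66.6330) → (10.3894,57.4189) → (18.2274,51.7242) → (27.9158,51.7242) → (35.7538,57.4189) → (38.7476,66.6330), returning to the start.

G21
G90
G0 X63.0851 Y57.9467
M3 S353
G1 X57.6977 Y74.5275 F4308
G1 X43.5932 Y84.7750 F4308
G1 X26.1592 Y84.7750 F4308
G1 X12.0547 Y74.5275 F4308
G1 X6.6673 Y57.9467 F4308
G1 X12.0547 Y41.3659 F4308
G1 X26.1592 Y31.1184 F4308
G1 X43.5932 Y31.1184 F4308
G1 X57.6977 Y41.3659 F4308
G1 X63.0851 Y57.9467 F4308
M5
G0 X123.9768 Y70.6088
M3 S353
G1 X120.8666 Y80.1809 F4308
G1 X112.7241 Y86.0969 F4308
G1 X102.6593 Y86.0969 F4308
G1 X94.5168 Y80.1809 F4308
G1 X91.4066 Y70.6088 F4308
G1 X94.5168 Y61.0367 F4308
G1 X102.6593 Y55.1207 F4308
G1 X112.7241 Y55.1207 F4308
G1 X120.8666 Y61.0367 F4308
G1 X123.9768 Y70.6088 F4308
M5
G0 X38.7476 Y66.6330
M3 S353
G1 X35.7538 Y75.8471 F4308
G1 X27.9158 Y81.5418 F4308
G1 X18.2274 Y81.5418 F4308
G1 X10.3894 Y75.8471 F4308
G1 X7.3956 Y66.6330 F4308
G1 X10.3894 Y57.4189 F4308
G1 X18.2274 Y51.7242 F4308
G1 X27.9158 Y51.7242 F4308
G1 X35.7538 Y57.4189 F4308
G1 X38.7476 Y66.6330 F4308
M5
G0 X0.0000 Y0.0000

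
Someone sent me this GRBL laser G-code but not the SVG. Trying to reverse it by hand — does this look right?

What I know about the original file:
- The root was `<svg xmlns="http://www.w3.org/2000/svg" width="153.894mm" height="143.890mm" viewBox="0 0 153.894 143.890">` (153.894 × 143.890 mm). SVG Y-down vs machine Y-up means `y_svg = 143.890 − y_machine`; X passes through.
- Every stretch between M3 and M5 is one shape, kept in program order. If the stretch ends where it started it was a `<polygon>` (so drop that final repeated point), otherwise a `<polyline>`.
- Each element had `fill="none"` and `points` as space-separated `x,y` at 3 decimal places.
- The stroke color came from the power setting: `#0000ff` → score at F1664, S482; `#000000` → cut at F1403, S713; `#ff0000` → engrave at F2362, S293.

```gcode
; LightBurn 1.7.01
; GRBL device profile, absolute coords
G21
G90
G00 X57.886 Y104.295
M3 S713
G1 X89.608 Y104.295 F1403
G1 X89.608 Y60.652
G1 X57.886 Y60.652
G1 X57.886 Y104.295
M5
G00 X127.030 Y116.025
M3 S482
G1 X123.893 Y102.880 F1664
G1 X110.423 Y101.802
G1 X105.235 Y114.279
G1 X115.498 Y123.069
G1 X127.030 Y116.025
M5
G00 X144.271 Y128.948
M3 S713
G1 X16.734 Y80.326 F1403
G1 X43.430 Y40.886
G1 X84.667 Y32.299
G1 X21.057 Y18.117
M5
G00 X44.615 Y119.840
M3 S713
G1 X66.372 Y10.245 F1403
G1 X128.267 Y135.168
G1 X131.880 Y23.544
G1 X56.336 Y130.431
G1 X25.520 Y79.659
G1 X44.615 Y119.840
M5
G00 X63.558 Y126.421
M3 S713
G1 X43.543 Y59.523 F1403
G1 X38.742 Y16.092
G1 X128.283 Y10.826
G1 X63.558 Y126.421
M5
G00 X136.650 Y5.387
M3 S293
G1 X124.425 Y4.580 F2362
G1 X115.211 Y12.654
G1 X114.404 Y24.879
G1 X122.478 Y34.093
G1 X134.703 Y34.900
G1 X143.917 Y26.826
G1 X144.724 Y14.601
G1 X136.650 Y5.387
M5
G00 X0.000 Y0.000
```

Machine Y-up, SVG Y-down with viewBox height 143.890, so y_svg = 143.890 − y_machine; X carries over.

Run 1: S713 ⇒ cut layer `#000000`. The run returns to its start, so emit a `<polygon>` with points (Y-flipped): 57.886,39.595 89.608,39.595 89.608,83.238 57.886,83.238.

Run 2: power S482 maps to stroke `#0000ff` (score). The run returns to its start, so emit a `<polygon>` with points (Y-flipped): 127.030,27.865 123.893,41.010 110.423,42.088 105.235,29.611 115.498,20.821.

Run 3: power S713 maps to stroke `#000000` (cut). The run is open, so emit a `<polyline>` with points (Y-flipped): 144.271,14.942 16.734,63.564 43.430,103.004 84.667,111.591 21.057,125.773.

Run 4: S713 ⇒ cut layer `#000000`. The run returns to its start, so emit a `<polygon>` with points (Y-flipped): 44.615,24.050 66.372,133.645 128.267,8.722 131.880,120.346 56.336,13.459 25.520,64.231.

Run 5: the run's S713 means `#000000` (cut). The run returns to its start, so emit a `<polygon>` with points (Y-flipped): 63.558,17.469 43.543,84.367 38.742,127.798 128.283,133.064.

Run 6: the run's S293 means `#ff0000` (engrave). The run returns to its start, so emit a `<polygon>` with points (Y-flipped): 136.650,138.503 124.425,139.310 115.211,131.236 114.404,119.011 122.478,109.797 134.703,108.990 143.917,117.064 144.724,129.289.

<svg xmlns="http://www.w3.org/2000/svg" width="153.894mm" height="143.890mm" viewBox="0 0 153.894 143.890">
  <polygon points="57.886,39.595 89.608,39.595 89.608,83.238 57.886,83.238" fill="none" stroke="#000000"/>
  <polygon points="127.030,27.865 123.893,41.010 110.423,42.088 105.235,29.611 115.498,20.821" fill="none" stroke="#0000ff"/>
  <polyline points="144.271,14.942 16.734,63.564 43.430,103.004 84.667,111.591 21.057,125.773" fill="none" stroke="#000000"/>
  <polygon points="44.615,24.050 66.372,133.645 128.267,8.722 131.880,120.346 56.336,13.459 25.520,64.231" fill="none" stroke="#000000"/>
  <polygon points="63.558,17.469 43.543,84.367 38.742,127.798 128.283,133.064" fill="none" stroke="#000000"/>
  <polygon points="136.650,138.503 124.425,139.310 115.211,131.236 114.404,119.011 122.478,109.797 134.703,108.990 143.917,117.064 144.724,129.289" fill="none" stroke="#ff0000"/>
</svg>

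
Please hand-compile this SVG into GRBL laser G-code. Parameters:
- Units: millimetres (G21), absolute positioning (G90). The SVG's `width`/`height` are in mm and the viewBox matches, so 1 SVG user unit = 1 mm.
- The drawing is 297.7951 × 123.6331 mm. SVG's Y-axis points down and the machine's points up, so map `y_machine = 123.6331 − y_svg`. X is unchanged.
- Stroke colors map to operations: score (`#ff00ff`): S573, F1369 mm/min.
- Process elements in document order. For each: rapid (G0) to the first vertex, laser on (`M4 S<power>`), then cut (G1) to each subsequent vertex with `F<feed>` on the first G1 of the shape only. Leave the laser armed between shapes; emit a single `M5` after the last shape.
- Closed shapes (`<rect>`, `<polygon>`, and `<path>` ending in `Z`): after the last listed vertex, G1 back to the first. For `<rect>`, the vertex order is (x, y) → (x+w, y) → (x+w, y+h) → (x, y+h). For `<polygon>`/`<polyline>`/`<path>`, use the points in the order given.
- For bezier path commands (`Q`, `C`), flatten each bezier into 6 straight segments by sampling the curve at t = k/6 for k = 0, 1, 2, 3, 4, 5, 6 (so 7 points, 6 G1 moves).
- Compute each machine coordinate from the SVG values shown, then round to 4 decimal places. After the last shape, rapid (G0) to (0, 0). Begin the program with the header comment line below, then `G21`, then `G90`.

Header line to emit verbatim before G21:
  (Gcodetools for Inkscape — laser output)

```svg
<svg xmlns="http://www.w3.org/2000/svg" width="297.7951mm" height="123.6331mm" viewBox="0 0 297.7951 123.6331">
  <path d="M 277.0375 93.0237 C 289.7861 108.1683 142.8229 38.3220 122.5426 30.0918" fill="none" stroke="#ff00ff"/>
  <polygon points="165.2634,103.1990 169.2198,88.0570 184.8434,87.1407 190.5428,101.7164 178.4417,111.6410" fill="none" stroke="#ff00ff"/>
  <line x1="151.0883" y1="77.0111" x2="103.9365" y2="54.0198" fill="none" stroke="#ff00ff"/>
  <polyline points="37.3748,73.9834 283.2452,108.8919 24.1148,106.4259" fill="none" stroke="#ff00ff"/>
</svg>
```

(Gcodetools for Inkscape — laser output)
G21
G90
G0 X277.0375 Y30.6094
M4 S573
G1 X271.4284 Y29.4409 F1369
G1 X247.1560 Y38.3652
G1 X212.1759 Y53.3098
G1 X174.4433 Y70.2023
G1 X141.9138 Y84.9703
G1 X122.5426 Y93.5413
G0 X165.2634 Y20.4341
M4 S573
G1 X169.2198 Y35.5761 F1369
G1 X184.8434 Y36.4924
G1 X190.5428 Y21.9167
G1 X178.4417 Y11.9921
G1 X165.2634 Y20.4341
G0 X151.0883 Y46.6220
M4 S573
G1 X103.9365 Y69.6133 F1369
G0 X37.3748 Y49.6497
M4 S573
G1 X283.2452 Y14.7412 F1369
G1 X24.1148 Y17.2072
M5
G0 X0.0000 Y0.0000

1 u = 1 mm; y_m = 123.6331 − y.

[1] `<path>` cubic bezier, #ff00ff→score S573 F1369: (277.0375,30.6094) → (271.4284,29.4409) → (247.1560,38.3652) → (212.1759,53.3098) → (174.4433,70.2023) → (141.9138,84.9703) → (122.5426,93.5413)

[2] `<polygon>` regular polygon, #ff00ff→score S573 F1369: (165.2634,20.4341) → (169.2198,35.5761) → (184.8434,36.4924) → (190.5428,21.9167) → (178.4417,11.9921) → (165.2634,20.4341) (closed)

[3] `<line>` line segment, #ff00ff→score S573 F1369: (151.0883,46.6220) → (103.9365,69.6133)

[4] `<polyline>` open polyline, #ff00ff→score S573 F1369: (37.3748,49.6497) → (283.2452,14.7412) → (24.1148,17.2072)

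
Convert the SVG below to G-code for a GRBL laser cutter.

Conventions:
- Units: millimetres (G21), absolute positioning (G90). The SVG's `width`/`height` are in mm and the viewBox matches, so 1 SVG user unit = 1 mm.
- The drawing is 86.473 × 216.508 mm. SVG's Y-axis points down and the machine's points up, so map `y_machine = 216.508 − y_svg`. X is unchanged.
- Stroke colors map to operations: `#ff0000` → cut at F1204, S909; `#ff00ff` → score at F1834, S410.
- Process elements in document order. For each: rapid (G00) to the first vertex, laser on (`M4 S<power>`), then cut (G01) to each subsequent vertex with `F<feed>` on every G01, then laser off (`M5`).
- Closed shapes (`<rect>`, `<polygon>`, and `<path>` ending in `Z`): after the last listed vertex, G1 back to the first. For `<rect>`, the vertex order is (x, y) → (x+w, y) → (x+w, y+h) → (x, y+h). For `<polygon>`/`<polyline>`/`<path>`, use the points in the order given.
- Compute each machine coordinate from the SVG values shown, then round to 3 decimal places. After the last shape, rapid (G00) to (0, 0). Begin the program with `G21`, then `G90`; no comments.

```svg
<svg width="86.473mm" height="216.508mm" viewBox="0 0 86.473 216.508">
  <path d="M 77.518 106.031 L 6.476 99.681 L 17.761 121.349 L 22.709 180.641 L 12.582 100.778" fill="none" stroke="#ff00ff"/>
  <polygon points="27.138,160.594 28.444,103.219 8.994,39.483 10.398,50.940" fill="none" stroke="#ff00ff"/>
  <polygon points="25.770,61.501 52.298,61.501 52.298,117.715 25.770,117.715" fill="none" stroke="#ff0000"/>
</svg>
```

Since the viewBox matches the mm dimensions, user units are millimetres directly. The only transform is the Y-flip y_m = 216.508 − y_svg.

Shape 1 is a open polyline drawn with `<path>`. Its stroke #ff00ff means score at S410, F1834. After flipping Y the toolpath is (77.518,110.477) → (6.476,116.827) → (17.761,95.159) → (22.709,35.867) → (12.582,115.730).

Shape 2 is a closed polygon drawn with `<polygon>`. Its stroke #ff00ff means score at S410, F1834. After flipping Y the toolpath is (27.138,55.914) → (28.444,113.289) → (8.994,177.025) → (10.398,165.568) → (27.138,55.914), returning to the start.

Shape 3 is a rectangle drawn with `<polygon>`. Its stroke #ff0000 means cut at S909, F1204. After flipping Y the toolpath is (25.770,155.007) → (52.298,155.007) → (52.298,98.793) → (25.770,98.793) → (25.770,155.007), returning to the start.

G21
G90
G00 X77.518 Y110.477
M4 S410
G01 X6.476 Y116.827 F1834
G01 X17.761 Y95.159 F1834
G01 X22.709 Y35.867 F1834
G01 X12.582 Y115.730 F1834
M5
G00 X27.138 Y55.914
M4 S410
G01 X28.444 Y113.289 F1834
G01 X8.994 Y177.025 F1834
G01 X10.398 Y165.568 F1834
G01 X27.138 Y55.914 F1834
M5
G00 X25.770 Y155.007
M4 S909
G01 X52.298 Y155.007 F1204
G01 X52.298 Y98.793 F1204
G01 X25.770 Y98.793 F1204
G01 X25.770 Y155.007 F1204
M5
G00 X0.000 Y0.000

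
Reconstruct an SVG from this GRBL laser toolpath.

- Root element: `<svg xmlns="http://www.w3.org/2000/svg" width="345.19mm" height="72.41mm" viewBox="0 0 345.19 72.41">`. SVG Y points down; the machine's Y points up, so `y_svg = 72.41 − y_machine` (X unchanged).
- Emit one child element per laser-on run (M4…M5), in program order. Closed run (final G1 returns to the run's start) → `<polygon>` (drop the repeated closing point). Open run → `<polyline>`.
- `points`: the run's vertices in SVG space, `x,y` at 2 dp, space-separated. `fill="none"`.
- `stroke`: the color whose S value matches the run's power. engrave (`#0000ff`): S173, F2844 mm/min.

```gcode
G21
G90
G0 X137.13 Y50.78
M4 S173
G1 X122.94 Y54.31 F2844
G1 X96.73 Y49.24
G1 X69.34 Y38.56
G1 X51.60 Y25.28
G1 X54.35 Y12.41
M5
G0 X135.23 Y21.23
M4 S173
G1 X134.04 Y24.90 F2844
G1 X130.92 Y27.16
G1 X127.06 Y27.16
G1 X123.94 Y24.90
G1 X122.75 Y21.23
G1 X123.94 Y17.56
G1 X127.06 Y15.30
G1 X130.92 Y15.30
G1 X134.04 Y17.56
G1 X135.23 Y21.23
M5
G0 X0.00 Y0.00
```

<svg xmlns="http://www.w3.org/2000/svg" width="345.19mm" height="72.41mm" viewBox="0 0 345.19 72.41">
  <polyline points="137.13,21.63 122.94,18.10 96.73,23.17 69.34,33.85 51.60,47.13 54.35,60.00" fill="none" stroke="#0000ff"/>
  <polygon points="135.23,51.18 134.04,47.51 130.92,45.25 127.06,45.25 123.94,47.51 122.75,51.18 123.94,54.85 127.06,57.11 130.92,57.11 134.04,54.85" fill="none" stroke="#0000ff"/>
</svg>

y_svg = 72.41 − y_m. Every run uses S173, so all elements get stroke `#0000ff` (engrave).

[1] open run; points: 137.13,21.63 122.94,18.10 96.73,23.17 69.34,33.85 51.60,47.13 54.35,60.00

[2] closed run; points: 135.23,51.18 134.04,47.51 130.92,45.25 127.06,45.25 123.94,47.51 122.75,51.18 123.94,54.85 127.06,57.11 130.92,57.11 134.04,54.85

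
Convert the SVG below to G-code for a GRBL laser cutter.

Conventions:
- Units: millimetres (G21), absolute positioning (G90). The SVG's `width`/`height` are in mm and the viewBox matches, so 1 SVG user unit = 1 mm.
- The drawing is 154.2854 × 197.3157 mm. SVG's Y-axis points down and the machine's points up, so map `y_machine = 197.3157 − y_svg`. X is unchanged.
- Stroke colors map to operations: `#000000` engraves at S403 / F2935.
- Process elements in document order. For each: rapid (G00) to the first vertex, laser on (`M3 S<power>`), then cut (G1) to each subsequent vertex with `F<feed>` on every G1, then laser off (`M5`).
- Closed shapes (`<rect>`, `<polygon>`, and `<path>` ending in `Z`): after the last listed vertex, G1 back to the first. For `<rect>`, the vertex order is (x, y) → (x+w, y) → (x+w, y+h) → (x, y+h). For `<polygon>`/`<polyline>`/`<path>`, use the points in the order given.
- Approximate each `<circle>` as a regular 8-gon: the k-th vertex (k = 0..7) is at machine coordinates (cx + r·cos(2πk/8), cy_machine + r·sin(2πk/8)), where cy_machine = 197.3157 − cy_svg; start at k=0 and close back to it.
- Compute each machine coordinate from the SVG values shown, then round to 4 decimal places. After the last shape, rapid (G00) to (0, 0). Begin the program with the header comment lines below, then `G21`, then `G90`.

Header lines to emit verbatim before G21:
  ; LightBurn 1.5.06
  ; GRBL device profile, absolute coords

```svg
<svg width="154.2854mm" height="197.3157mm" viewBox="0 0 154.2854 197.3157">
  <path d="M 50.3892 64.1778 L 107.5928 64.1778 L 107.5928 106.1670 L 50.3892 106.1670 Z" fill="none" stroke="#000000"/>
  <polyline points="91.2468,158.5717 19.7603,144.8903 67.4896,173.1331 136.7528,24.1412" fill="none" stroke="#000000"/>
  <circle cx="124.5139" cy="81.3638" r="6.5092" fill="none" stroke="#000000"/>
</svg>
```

; LightBurn 1.5.06
; GRBL device profile, absolute coords
G21
G90
G00 X50.3892 Y133.1379
M3 S403
G1 X107.5928 Y133.1379 F2935
G1 X107.5928 Y91.1487 F2935
G1 X50.3892 Y91.1487 F2935
G1 X50.3892 Y133.1379 F2935
M5
G00 X91.2468 Y38.7440
M3 S403
G1 X19.7603 Y52.4254 F2935
G1 X67.4896 Y24.1826 F2935
G1 X136.7528 Y173.1745 F2935
M5
G00 X131.0231 Y115.9519
M3 S403
G1 X129.1166 Y120.5546 F2935
G1 X124.5139 Y122.4611 F2935
G1 X119.9112 Y120.5546 F2935
G1 X118.0047 Y115.9519 F2935
G1 X119.9112 Y111.3492 F2935
G1 X124.5139 Y109.4427 F2935
G1 X129.1166 Y111.3492 F2935
G1 X131.0231 Y115.9519 F2935
M5
G00 X0.0000 Y0.0000

Since the viewBox matches the mm dimensions, user units are millimetres directly. The only transform is the Y-flip y_m = 197.3157 − y_svg.

Shape 1 is a rectangle drawn with `<path>`. Its stroke #000000 means engrave at S403, F2935. After flipping Y the toolpath is (50.3892,133.1379) → (107.5928,133.1379) → (107.5928,91.1487) → (50.3892,91.1487) → (50.3892,133.1379), returning to the start.

Shape 2 is a open polyline drawn with `<polyline>`. Its stroke #000000 means engrave at S403, F2935. After flipping Y the toolpath is (91.2468,38.7440) → (19.7603,52.4254) → (67.4896,24.1826) → (136.7528,173.1745).

Shape 3 is a circle drawn with `<circle>`. Its stroke #000000 means engrave at S403, F2935. After flipping Y the toolpath is (131.0231,115.9519) → (129.1166,120.5546) → (124.5139,122.4611) → (119.9112,120.5546) → (118.0047,115.9519) → (119.9112,111.3492) → (124.5139,109.4427) → (129.1166,111.3492) → (131.0231,115.9519), returning to the start.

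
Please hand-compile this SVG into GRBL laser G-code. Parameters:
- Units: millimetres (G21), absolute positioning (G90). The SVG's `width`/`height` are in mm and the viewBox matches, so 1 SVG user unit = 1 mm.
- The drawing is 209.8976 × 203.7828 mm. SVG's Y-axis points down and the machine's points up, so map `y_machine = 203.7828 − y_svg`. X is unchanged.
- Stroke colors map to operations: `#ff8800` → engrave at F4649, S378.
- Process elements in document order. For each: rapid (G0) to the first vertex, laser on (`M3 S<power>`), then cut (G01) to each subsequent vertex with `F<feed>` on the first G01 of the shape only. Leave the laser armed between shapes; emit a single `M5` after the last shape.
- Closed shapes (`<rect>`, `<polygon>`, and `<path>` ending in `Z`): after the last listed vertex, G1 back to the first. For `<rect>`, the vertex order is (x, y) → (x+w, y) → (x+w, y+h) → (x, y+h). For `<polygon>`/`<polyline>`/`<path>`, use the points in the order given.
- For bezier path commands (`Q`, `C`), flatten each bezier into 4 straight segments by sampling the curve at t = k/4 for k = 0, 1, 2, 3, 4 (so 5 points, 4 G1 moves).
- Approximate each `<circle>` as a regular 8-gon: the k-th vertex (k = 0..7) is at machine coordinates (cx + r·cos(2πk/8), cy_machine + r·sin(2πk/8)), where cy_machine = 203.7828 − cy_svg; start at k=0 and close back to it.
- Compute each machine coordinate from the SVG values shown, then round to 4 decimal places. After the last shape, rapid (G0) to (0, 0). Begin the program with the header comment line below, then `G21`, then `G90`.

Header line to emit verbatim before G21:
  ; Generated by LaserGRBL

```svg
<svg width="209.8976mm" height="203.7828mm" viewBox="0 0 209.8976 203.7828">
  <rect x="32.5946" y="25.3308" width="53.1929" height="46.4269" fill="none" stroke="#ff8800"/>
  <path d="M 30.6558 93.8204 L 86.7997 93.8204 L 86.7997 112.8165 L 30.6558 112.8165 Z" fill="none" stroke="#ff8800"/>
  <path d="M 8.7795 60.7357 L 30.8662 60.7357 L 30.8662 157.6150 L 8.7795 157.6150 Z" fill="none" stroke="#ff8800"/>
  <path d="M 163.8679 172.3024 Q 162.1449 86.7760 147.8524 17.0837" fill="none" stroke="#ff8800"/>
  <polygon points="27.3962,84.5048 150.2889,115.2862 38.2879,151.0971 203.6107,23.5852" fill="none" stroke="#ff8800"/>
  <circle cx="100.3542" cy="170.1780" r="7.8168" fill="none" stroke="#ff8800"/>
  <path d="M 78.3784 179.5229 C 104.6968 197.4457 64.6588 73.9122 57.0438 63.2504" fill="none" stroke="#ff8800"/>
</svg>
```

; Generated by LaserGRBL
G21
G90
G0 X32.5946 Y178.4520
M3 S378
G01 X85.7875 Y178.4520 F4649
G01 X85.7875 Y132.0251
G01 X32.5946 Y132.0251
G01 X32.5946 Y178.4520
G0 X30.6558 Y109.9624
M3 S378
G01 X86.7997 Y109.9624 F4649
G01 X86.7997 Y90.9663
G01 X30.6558 Y90.9663
G01 X30.6558 Y109.9624
G0 X8.7795 Y143.0471
M3 S378
G01 X30.8662 Y143.0471 F4649
G01 X30.8662 Y46.1678
G01 X8.7795 Y46.1678
G01 X8.7795 Y143.0471
G0 X163.8679 Y31.4804
M3 S378
G01 X162.2208 Y73.2540 F4649
G01 X159.0025 Y113.0483
G01 X154.2131 Y150.8633
G01 X147.8524 Y186.6991
G0 X27.3962 Y119.2780
M3 S378
G01 X150.2889 Y88.4966 F4649
G01 X38.2879 Y52.6857
G01 X203.6107 Y180.1976
G01 X27.3962 Y119.2780
G0 X108.1710 Y33.6048
M3 S378
G01 X105.8815 Y39.1321 F4649
G01 X100.3542 Y41.4216
G01 X94.8269 Y39.1321
G01 X92.5374 Y33.6048
G01 X94.8269 Y28.0775
G01 X100.3542 Y25.7880
G01 X105.8815 Y28.0775
G01 X108.1710 Y33.6048
G0 X78.3784 Y24.2599
M3 S378
G01 X87.2188 Y33.3670 F4649
G01 X80.4361 Y71.6769
G01 X67.2909 Y115.3465
G01 X57.0438 Y140.5324
M5
G0 X0.0000 Y0.0000

Since the viewBox matches the mm dimensions, user units are millimetres directly. The only transform is the Y-flip y_m = 203.7828 − y_svg.

Shape 1 is a rectangle drawn with `<rect>`. Its stroke #ff8800 means engrave at S378, F4649. After flipping Y the toolpath is (32.5946,178.4520) → (85.7875,178.4520) → (85.7875,132.0251) → (32.5946,132.0251) → (32.5946,178.4520), returning to the start.

Shape 2 is a rectangle drawn with `<path>`. Its stroke #ff8800 means engrave at S378, F4649. After flipping Y the toolpath is (30.6558,109.9624) → (86.7997,109.9624) → (86.7997,90.9663) → (30.6558,90.9663) → (30.6558,109.9624), returning to the start.

Shape 3 is a rectangle drawn with `<path>`. Its stroke #ff8800 means engrave at S378, F4649. After flipping Y the toolpath is (8.7795,143.0471) → (30.8662,143.0471) → (30.8662,46.1678) → (8.7795,46.1678) → (8.7795,143.0471), returning to the start.

Shape 4 is a quadratic bezier drawn with `<path>`. Its stroke #ff8800 means engrave at S378, F4649. After flipping Y the toolpath is (163.8679,31.4804) → (162.2208,73.2540) → (159.0025,113.0483) → (154.2131,150.8633) → (147.8524,186.6991).

Shape 5 is a closed polygon drawn with `<polygon>`. Its stroke #ff8800 means engrave at S378, F4649. After flipping Y the toolpath is (27.3962,119.2780) → (150.2889,88.4966) → (38.2879,52.6857) → (203.6107,180.1976) → (27.3962,119.2780), returning to the start.

Shape 6 is a circle drawn with `<circle>`. Its stroke #ff8800 means engrave at S378, F4649. After flipping Y the toolpath is (108.1710,33.6048) → (105.8815,39.1321) → (100.3542,41.4216) → (94.8269,39.1321) → (92.5374,33.6048) → (94.8269,28.0775) → (100.3542,25.7880) → (105.8815,28.0775) → (108.1710,33.6048), returning to the start.

Shape 7 is a cubic bezier drawn with `<path>`. Its stroke #ff8800 means engrave at S378, F4649. After flipping Y the toolpath is (78.3784,24.2599) → (87.2188,33.3670) → (80.4361,71.6769) → (67.2909,115.3465) → (57.0438,140.5324).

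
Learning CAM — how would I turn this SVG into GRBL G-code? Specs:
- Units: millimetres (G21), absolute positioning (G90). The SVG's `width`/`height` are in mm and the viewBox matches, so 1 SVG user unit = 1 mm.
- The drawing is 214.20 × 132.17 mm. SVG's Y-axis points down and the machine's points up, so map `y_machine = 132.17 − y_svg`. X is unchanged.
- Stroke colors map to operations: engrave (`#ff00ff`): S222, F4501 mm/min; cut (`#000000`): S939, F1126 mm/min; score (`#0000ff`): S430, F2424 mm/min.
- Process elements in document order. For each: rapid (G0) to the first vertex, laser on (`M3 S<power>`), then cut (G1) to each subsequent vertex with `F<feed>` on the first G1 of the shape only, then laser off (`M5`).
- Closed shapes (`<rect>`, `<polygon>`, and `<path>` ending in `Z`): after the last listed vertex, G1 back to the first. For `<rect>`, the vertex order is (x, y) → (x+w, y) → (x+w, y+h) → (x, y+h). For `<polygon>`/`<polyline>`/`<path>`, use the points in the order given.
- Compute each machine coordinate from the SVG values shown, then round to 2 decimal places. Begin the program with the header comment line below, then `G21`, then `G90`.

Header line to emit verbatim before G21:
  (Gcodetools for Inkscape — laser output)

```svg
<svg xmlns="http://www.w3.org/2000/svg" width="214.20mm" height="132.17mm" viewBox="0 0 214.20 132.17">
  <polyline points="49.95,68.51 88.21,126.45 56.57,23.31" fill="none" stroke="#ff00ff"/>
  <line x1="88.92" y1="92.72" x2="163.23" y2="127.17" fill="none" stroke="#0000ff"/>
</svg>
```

Since the viewBox matches the mm dimensions, user units are millimetres directly. The only transform is the Y-flip y_m = 132.17 − y_svg.

Shape 1 is a open polyline drawn with `<polyline>`. Its stroke #ff00ff means engrave at S222, F4501. After flipping Y the toolpath is (49.95,63.66) → (88.21,5.72) → (56.57,108.86).

Shape 2 is a line segment drawn with `<line>`. Its stroke #0000ff means score at S430, F2424. After flipping Y the toolpath is (88.92,39.45) → (163.23,5.00).

(Gcodetools for Inkscape — laser output)
G21
G90
G0 X49.95 Y63.66
M3 S222
G1 X88.21 Y5.72 F4501
G1 X56.57 Y108.86
M5
G0 X88.92 Y39.45
M3 S430
G1 X163.23 Y5.00 F2424
M5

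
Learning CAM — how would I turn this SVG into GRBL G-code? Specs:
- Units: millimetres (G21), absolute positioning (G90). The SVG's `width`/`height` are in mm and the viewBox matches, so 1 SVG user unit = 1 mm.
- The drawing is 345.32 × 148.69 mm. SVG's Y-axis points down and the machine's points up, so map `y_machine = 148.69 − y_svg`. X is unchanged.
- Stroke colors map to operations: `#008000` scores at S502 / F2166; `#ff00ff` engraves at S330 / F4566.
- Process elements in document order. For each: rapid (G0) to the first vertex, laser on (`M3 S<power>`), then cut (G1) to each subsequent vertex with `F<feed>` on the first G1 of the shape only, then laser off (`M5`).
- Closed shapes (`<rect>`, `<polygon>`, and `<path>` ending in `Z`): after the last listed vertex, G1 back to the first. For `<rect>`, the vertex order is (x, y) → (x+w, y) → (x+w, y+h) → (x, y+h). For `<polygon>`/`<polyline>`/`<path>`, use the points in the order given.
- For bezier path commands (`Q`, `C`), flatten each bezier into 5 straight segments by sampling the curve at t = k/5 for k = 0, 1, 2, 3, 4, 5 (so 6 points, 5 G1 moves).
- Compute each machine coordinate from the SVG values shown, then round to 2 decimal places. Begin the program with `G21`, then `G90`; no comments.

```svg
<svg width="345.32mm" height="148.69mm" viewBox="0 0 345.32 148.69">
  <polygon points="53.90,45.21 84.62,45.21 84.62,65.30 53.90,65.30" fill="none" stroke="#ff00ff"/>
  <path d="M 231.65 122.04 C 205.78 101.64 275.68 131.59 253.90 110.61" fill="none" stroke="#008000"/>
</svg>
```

G21
G90
G0 X53.90 Y103.48
M3 S330
G1 X84.62 Y103.48 F4566
G1 X84.62 Y83.39
G1 X53.90 Y83.39
G1 X53.90 Y103.48
M5
G0 X231.65 Y26.65
M3 S502
G1 X226.12 Y33.66 F2166
G1 X234.58 Y33.44
G1 X248.03 Y30.87
G1 X257.47 Y30.79
G1 X253.90 Y38.08
M5

viewBox `0 0 345.32 148.69` with mm width/height → 1 unit = 1 mm. Flip: y_m = 148.69 − y_svg.

**Shape 1** — `<polygon>` rectangle, stroke `#ff00ff` → engrave (S330, F4566). Machine vertices: (53.90,103.48) → (84.62,103.48) → (84.62,83.39) → (53.90,83.39) → (53.90,103.48). Closed: final G1 returns to the first vertex.

**Shape 2** — `<path>` cubic bezier, stroke `#008000` → score (S502, F2166). Control points (SVG): P0=(231.65,122.04), P1=(205.78,101.64), P2=(275.68,131.59), P3=(253.90,110.61); sampled at t=k/5. Machine vertices: (231.65,26.65) → (226.12,33.66) → (234.58,33.44) → (248.03,30.87) → (257.47,30.79) → (253.90,38.08). Open path.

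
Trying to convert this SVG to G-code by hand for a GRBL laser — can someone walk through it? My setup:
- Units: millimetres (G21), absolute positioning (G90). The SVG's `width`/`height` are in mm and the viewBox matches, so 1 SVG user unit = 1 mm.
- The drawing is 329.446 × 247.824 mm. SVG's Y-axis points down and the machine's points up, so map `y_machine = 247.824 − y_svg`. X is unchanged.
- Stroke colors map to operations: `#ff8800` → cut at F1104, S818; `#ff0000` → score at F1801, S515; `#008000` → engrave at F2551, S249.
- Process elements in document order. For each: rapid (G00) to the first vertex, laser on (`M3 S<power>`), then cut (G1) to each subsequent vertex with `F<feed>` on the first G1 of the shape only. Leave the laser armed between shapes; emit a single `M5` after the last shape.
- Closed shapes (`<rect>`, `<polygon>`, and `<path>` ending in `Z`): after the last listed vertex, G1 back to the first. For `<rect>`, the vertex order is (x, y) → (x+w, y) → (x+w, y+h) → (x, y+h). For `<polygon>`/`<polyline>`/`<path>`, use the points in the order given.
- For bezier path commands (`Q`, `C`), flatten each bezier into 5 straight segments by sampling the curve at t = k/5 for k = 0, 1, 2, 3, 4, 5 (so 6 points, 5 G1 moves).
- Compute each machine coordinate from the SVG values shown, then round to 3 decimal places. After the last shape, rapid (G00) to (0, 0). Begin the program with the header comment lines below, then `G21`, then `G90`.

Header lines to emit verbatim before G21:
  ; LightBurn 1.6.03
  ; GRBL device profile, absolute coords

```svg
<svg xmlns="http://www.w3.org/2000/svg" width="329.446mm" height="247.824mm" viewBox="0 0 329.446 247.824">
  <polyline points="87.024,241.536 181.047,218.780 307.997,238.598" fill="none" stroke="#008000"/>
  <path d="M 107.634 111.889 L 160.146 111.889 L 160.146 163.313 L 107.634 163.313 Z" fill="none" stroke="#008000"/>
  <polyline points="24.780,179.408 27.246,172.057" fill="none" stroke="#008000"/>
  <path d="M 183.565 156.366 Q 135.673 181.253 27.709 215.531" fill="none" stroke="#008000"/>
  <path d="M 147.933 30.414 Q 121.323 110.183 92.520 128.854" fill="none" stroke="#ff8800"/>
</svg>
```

viewBox `0 0 329.446 247.824` with mm width/height → 1 unit = 1 mm. Flip: y_m = 247.824 − y_svg.

**Shape 1** — `<polyline>` open polyline, stroke `#008000` → engrave (S249, F2551). Machine vertices: (87.024,6.288) → (181.047,29.044) → (307.997,9.226). Open path.

**Shape 2** — `<path>` rectangle, stroke `#008000` → engrave (S249, F2551). Machine vertices: (107.634,135.935) → (160.146,135.935) → (160.146,84.511) → (107.634,84.511) → (107.634,135.935). Closed: final G1 returns to the first vertex.

**Shape 3** — `<polyline>` line segment, stroke `#008000` → engrave (S249, F2551). Machine vertices: (24.780,68.416) → (27.246,75.767). Open path.

**Shape 4** — `<path>` quadratic bezier, stroke `#008000` → engrave (S249, F2551). Control points (SVG): P0=(183.565,156.366), P1=(135.673,181.253), P2=(27.709,215.531); sampled at t=k/5. Machine vertices: (183.565,91.458) → (162.005,81.128) → (135.640,70.046) → (104.469,58.213) → (68.492,45.629) → (27.709,32.293). Open path.

**Shape 5** — `<path>` quadratic bezier, stroke `#ff8800` → cut (S818, F1104). Control points (SVG): P0=(147.933,30.414), P1=(121.323,110.183), P2=(92.520,128.854); sampled at t=k/5. Machine vertices: (147.933,217.410) → (137.201,187.946) → (126.294,163.370) → (115.212,143.682) → (103.953,128.882) → (92.520,118.970). Open path.

; LightBurn 1.6.03
; GRBL device profile, absolute coords
G21
G90
G00 X87.024 Y6.288
M3 S249
G1 X181.047 Y29.044 F2551
G1 X307.997 Y9.226
G00 X107.634 Y135.935
M3 S249
G1 X160.146 Y135.935 F2551
G1 X160.146 Y84.511
G1 X107.634 Y84.511
G1 X107.634 Y135.935
G00 X24.780 Y68.416
M3 S249
G1 X27.246 Y75.767 F2551
G00 X183.565 Y91.458
M3 S249
G1 X162.005 Y81.128 F2551
G1 X135.640 Y70.046
G1 X104.469 Y58.213
G1 X68.492 Y45.629
G1 X27.709 Y32.293
G00 X147.933 Y217.410
M3 S818
G1 X137.201 Y187.946 F1104
G1 X126.294 Y163.370
G1 X115.212 Y143.682
G1 X103.953 Y128.882
G1 X92.520 Y118.970
M5
G00 X0.000 Y0.000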